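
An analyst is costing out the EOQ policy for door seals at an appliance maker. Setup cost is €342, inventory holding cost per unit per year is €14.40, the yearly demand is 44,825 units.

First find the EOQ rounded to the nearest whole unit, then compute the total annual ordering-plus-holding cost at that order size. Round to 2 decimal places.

2DS/H = 2·44,825·342/14.4 = 2,129,187.50
EOQ = √2,129,187.50 ≈ 1,459.17 → Q = 1,459 units
Orders/yr = 44,825/1,459 = 30.723; ordering cost = 30.723 × €342 = €10,507.30
Average inventory = 1,459/2 = 729.5; holding cost = 729.5 × €14.4 = €10,504.80
Total = €10,507.30 + €10,504.80 = €21,012.10

€21,012.10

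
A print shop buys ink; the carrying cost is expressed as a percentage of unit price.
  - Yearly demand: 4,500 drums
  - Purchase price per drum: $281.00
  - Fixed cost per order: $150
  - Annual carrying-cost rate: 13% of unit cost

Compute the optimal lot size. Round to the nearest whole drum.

192 drums

H = i·C = 0.13 × $281 = $36.5300 per drum-year
EOQ = √(2DS/H) = √(2 × 4,500 × 150 / 36.53)
    = √(36,955.93) ≈ 192.24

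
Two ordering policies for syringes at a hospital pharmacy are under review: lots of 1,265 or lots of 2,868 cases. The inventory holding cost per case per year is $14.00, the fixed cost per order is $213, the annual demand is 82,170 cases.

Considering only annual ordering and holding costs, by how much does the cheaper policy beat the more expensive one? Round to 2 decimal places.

$3,487.84

For each Q, cost = (D/Q)·S + (Q/2)·H.
TC(1,265) = (82,170/1,265)×213 + (1,265/2)×14 = $22,690.74
TC(2,868) = (82,170/2,868)×213 + (2,868/2)×14 = $26,178.58
Lots of 1,265 are cheaper by $3,487.84.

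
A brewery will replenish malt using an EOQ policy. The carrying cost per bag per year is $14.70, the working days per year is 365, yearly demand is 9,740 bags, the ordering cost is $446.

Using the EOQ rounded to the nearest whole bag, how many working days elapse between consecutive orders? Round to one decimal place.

28.8 days

Q* = √(2·D·S / H) = √(2·9,740·446 / 14.7) = √591,025.9 ≈ 768.78 → Q = 769 bags
Days between orders = 365 / (D/Q) = 365 / 12.666 ≈ 28.818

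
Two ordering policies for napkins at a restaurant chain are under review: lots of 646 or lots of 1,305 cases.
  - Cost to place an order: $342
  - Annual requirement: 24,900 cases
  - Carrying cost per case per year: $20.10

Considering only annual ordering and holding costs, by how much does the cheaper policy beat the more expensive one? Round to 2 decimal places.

Annual cost at Q: ordering D·S/Q plus holding Q·H/2.
TC(646) = (24,900/646)×342 + (646/2)×20.1 = $19,674.65
TC(1,305) = (24,900/1,305)×342 + (1,305/2)×20.1 = $19,640.77
Lots of 1,305 are cheaper by $33.89.

$33.89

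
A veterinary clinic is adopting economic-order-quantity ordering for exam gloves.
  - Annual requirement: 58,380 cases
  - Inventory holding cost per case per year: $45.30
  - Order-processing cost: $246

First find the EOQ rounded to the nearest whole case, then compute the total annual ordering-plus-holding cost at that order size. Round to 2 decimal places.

2DS/H = 2·58,380·246/45.3 = 634,060.93
EOQ = √634,060.93 ≈ 796.28 → Q = 796 cases
Orders/yr = 58,380/796 = 73.342; ordering cost = 73.342 × $246 = $18,042.06
Average inventory = 796/2 = 398; holding cost = 398 × $45.3 = $18,029.40
Total = $18,042.06 + $18,029.40 = $36,071.46

$36,071.46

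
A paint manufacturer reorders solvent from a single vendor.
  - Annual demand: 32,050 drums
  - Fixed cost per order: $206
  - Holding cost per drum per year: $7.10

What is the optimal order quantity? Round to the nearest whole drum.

2DS/H = 2·32,050·206/7.1 = 1,859,802.82
EOQ = √1,859,802.82 ≈ 1,363.75

1,364 drums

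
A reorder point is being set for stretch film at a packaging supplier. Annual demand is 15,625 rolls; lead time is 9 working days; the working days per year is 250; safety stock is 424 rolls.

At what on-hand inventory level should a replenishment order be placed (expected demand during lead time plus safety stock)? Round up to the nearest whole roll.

987 rolls

Daily demand d = 15,625 / 250 = 62.500 rolls/day
Demand during lead time = 62.500 × 9 = 562.50
Reorder point = 562.50 + 424 = 986.50 → round up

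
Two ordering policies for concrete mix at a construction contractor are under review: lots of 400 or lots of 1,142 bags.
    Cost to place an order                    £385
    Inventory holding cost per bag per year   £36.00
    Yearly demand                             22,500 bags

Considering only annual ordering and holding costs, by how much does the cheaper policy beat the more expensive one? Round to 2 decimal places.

£714.87

TC(Q) = (D/Q)S + (Q/2)H
TC(400) = (22,500/400)×385 + (400/2)×36 = £28,856.25
TC(1,142) = (22,500/1,142)×385 + (1,142/2)×36 = £28,141.38
Lots of 1,142 are cheaper by £714.87.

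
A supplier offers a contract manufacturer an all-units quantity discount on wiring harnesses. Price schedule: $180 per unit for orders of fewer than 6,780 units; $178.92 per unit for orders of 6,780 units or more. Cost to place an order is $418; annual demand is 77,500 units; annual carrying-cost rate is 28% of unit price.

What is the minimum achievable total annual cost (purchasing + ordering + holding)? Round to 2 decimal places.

H₁ = 28%×$180 = $50.4000;  H₂ = 28%×$178.92 = $50.0976
EOQ₁ = √(2×77,500×418/50.4000) = 1,133.81  (< 6,780, feasible at tier 1)
EOQ₂ = √(2×77,500×418/50.0976) = 1,137.22  (< 6,780 → use Q = 6,780 at tier-2 price)
TC(tier 1 (EOQ₁), Q≈1,133.8) = $14,007,143.82
TC(tier 2, Q≈6,780.0) = $14,040,908.89
Minimum at tier 1 (EOQ₁): $14,007,143.82

$14,007,143.82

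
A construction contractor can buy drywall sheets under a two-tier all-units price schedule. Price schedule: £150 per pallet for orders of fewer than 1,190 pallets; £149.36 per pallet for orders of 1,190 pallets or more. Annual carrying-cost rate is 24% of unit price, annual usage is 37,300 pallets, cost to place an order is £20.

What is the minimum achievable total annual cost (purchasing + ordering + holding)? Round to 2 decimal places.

£5,593,083.50

H₁ = 24%×£150 = £36.0000;  H₂ = 24%×£149.36 = £35.8464
EOQ₁ = √(2×37,300×20/36.0000) = 203.58  (< 1,190, feasible at tier 1)
EOQ₂ = √(2×37,300×20/35.8464) = 204.01  (< 1,190 → use Q = 1,190 at tier-2 price)
TC(tier 1 (EOQ₁), Q≈203.6) = £5,602,328.85
TC(tier 2, Q≈1,190.0) = £5,593,083.50
Minimum at tier 2: £5,593,083.50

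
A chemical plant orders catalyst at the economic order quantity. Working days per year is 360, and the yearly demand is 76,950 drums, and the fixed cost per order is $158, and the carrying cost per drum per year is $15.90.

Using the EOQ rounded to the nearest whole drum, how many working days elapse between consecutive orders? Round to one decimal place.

5.8 days

2DS/H = 2·76,950·158/15.9 = 1,529,320.75
EOQ = √1,529,320.75 ≈ 1,236.66 → Q = 1,237 drums
Days between orders = 360 / (D/Q) = 360 / 62.207 ≈ 5.787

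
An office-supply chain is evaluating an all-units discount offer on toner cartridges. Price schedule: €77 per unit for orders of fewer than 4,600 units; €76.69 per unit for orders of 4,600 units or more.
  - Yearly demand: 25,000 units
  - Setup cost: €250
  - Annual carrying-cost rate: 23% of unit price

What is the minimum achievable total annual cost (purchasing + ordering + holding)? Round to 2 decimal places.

H₁ = 23%×€77 = €17.7100;  H₂ = 23%×€76.69 = €17.6387
EOQ₁ = √(2×25,000×250/17.7100) = 840.13  (< 4,600, feasible at tier 1)
EOQ₂ = √(2×25,000×250/17.6387) = 841.82  (< 4,600 → use Q = 4,600 at tier-2 price)
TC(tier 1 (EOQ₁), Q≈840.1) = €1,939,878.68
TC(tier 2, Q≈4,600.0) = €1,959,177.71
Minimum at tier 1 (EOQ₁): €1,939,878.68

€1,939,878.68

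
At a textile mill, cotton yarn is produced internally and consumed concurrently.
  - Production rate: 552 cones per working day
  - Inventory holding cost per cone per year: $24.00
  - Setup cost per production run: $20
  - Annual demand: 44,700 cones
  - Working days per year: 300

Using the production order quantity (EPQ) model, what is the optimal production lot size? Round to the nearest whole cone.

d = 44,700/300 = 149.0000 cones/day;  effective holding cost H(1 − d/p) = 24·(1 − 149.0000/552) = 17.52174
Q* = √(2DS / H_eff) = √(2·44,700·20 / 17.52174) ≈ 319.44

319 cones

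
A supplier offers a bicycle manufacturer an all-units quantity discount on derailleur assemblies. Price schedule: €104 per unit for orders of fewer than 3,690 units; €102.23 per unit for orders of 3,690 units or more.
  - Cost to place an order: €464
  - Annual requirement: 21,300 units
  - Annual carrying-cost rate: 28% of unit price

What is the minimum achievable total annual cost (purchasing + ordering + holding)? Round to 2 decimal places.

H₁ = 28%×€104 = €29.1200;  H₂ = 28%×€102.23 = €28.6244
EOQ₁ = √(2×21,300×464/29.1200) = 823.89  (< 3,690, feasible at tier 1)
EOQ₂ = √(2×21,300×464/28.6244) = 830.99  (< 3,690 → use Q = 3,690 at tier-2 price)
TC(tier 1 (EOQ₁), Q≈823.9) = €2,239,191.61
TC(tier 2, Q≈3,690.0) = €2,232,989.39
Minimum at tier 2: €2,232,989.39

€2,232,989.39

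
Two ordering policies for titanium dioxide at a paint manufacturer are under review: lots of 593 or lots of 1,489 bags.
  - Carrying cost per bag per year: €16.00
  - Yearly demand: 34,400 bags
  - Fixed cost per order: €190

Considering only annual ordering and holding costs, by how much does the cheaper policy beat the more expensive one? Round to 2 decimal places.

For each Q, cost = (D/Q)·S + (Q/2)·H.
TC(593) = (34,400/593)×190 + (593/2)×16 = €15,765.92
TC(1,489) = (34,400/1,489)×190 + (1,489/2)×16 = €16,301.52
|ΔTC| = |€15,765.92 − €16,301.52| = €535.60

€535.60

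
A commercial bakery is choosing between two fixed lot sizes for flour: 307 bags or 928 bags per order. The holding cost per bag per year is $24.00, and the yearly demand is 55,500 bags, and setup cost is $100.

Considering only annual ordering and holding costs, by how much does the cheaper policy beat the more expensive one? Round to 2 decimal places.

$4,645.57

For each Q, cost = (D/Q)·S + (Q/2)·H.
TC(307) = (55,500/307)×100 + (307/2)×24 = $21,762.18
TC(928) = (55,500/928)×100 + (928/2)×24 = $17,116.60
Lots of 928 are cheaper by $4,645.57.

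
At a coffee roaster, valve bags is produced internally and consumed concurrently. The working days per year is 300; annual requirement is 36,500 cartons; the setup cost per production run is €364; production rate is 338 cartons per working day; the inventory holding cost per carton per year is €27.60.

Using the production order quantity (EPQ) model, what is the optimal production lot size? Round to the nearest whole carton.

d = 36,500/300 = 121.6667 cartons/day;  effective holding cost H(1 − d/p) = 27.6·(1 − 121.6667/338) = 17.66509
Q* = √(2DS / H_eff) = √(2·36,500·364 / 17.66509) ≈ 1,226.46

1,226 cartons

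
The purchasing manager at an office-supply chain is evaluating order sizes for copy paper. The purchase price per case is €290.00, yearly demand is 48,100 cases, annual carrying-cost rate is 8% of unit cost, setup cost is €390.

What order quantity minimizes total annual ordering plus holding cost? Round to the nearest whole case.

1,272 cases

Holding cost per case per year: H = 8% × €290 = €23.2000
Q* = √(2·D·S / H) = √(2·48,100·390 / 23.2) = √1,617,155.2 ≈ 1,271.67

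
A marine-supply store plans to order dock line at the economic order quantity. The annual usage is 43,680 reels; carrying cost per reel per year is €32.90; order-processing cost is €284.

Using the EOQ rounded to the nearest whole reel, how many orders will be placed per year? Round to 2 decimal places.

2DS/H = 2·43,680·284/32.9 = 754,110.64
EOQ = √754,110.64 ≈ 868.40 → Q = 868
N = D/Q = 43,680/868 ≈ 50.323 orders/yr

50.32 orders per year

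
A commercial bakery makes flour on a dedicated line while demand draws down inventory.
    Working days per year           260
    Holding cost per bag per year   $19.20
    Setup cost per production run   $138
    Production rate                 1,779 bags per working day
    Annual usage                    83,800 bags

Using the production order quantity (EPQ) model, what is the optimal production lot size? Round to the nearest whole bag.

Daily demand d = 83,800/260 = 322.308; p = 1779; 1 − d/p = 0.81883
EPQ = √(2DS / (H(1 − d/p)))
    = √(2 × 83,800 × 138 / (19.2 × 0.81883)) ≈ 1,212.91

1,213 bags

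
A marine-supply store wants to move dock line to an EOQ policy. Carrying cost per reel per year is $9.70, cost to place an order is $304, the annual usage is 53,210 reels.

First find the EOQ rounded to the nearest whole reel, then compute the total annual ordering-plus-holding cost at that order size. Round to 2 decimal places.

Q* = √(2·D·S / H) = √(2·53,210·304 / 9.7) = √3,335,224.7 ≈ 1,826.26 → Q = 1,826 reels
Ordering: D/Q × S = 53,210/1,826 × $304 = $8,858.62
Holding:  Q/2 × H = 1,826/2 × $9.7 = $8,856.10
Total = $8,858.62 + $8,856.10 = $17,714.72

$17,714.72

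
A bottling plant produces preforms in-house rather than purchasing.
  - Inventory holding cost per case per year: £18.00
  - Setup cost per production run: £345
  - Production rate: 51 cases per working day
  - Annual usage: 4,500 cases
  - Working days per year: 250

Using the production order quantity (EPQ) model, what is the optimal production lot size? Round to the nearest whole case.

d = 4,500/250 = 18.0000 cases/day;  effective holding cost H(1 − d/p) = 18·(1 − 18.0000/51) = 11.64706
Q* = √(2DS / H_eff) = √(2·4,500·345 / 11.64706) ≈ 516.32

516 cases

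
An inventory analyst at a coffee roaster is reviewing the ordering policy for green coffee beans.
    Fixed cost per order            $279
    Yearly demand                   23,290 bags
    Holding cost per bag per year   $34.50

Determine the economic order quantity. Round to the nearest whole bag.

2DS/H = 2·23,290·279/34.5 = 376,690.43
EOQ = √376,690.43 ≈ 613.75

614 bags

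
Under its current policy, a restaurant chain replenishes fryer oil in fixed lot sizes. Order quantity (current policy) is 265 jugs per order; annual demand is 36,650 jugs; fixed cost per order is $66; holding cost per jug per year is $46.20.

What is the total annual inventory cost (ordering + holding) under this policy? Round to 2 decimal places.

$15,249.42

Orders/yr = 36,650/265 = 138.302; ordering cost = 138.302 × $66 = $9,127.92
Average inventory = 265/2 = 132.5; holding cost = 132.5 × $46.2 = $6,121.50
Total = $9,127.92 + $6,121.50 = $15,249.42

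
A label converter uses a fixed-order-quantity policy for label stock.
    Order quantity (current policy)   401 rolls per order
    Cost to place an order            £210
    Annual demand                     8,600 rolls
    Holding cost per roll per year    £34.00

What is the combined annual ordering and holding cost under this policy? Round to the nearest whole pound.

Ordering: D/Q × S = 8,600/401 × £210 = £4,503.74
Holding:  Q/2 × H = 401/2 × £34 = £6,817.00
Total = £4,503.74 + £6,817.00 = £11,320.74

£11,321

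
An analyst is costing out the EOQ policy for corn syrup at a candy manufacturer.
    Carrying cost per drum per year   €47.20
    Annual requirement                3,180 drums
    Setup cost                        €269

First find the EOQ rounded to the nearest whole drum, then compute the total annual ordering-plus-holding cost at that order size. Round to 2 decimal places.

€8,986.21

Optimal lot size Q* = (2 × 3,180 × €269 / €47.2)^½ ≈ 190.39 → Q = 190 drums
Annual ordering cost = (D/Q)·S = (3,180/190) × 269 = €4,502.21
Annual holding cost  = (Q/2)·H = (190/2) × 47.2 = €4,484.00
Total = €4,502.21 + €4,484.00 = €8,986.21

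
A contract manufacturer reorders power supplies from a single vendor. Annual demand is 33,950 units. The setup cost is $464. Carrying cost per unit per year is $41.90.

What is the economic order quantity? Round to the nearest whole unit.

Optimal lot size Q* = (2 × 33,950 × $464 / $41.9)^½ ≈ 867.14

867 units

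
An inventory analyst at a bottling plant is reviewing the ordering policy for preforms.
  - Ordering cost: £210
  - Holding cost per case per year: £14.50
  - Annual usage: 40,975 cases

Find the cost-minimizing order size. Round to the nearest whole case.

Q* = √(2·D·S / H) = √(2·40,975·210 / 14.5) = √1,186,862.1 ≈ 1,089.43

1,089 cases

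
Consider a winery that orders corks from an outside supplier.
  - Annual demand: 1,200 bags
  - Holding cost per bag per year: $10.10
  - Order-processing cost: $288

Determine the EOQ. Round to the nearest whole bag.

Optimal lot size Q* = (2 × 1,200 × $288 / $10.1)^½ ≈ 261.60

262 bags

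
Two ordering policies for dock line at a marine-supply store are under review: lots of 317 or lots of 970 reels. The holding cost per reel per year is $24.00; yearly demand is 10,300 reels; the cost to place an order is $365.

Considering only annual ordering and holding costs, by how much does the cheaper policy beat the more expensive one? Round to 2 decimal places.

$147.85

Annual cost at Q: ordering D·S/Q plus holding Q·H/2.
TC(317) = (10,300/317)×365 + (317/2)×24 = $15,663.62
TC(970) = (10,300/970)×365 + (970/2)×24 = $15,515.77
|ΔTC| = |$15,663.62 − $15,515.77| = $147.85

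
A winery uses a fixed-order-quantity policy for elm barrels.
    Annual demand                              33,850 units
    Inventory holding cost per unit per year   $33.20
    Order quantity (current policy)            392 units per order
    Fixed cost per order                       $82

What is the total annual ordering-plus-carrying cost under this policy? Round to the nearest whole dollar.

$13,588

Ordering: D/Q × S = 33,850/392 × $82 = $7,080.87
Holding:  Q/2 × H = 392/2 × $33.2 = $6,507.20
Total = $7,080.87 + $6,507.20 = $13,588.07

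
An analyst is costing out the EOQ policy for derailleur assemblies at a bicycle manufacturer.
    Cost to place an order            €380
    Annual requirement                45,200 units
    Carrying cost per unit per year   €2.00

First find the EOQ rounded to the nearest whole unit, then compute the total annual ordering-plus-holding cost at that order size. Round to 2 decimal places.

€8,288.79

Optimal lot size Q* = (2 × 45,200 × €380 / €2)^½ ≈ 4,144.39 → Q = 4,144 units
Ordering: D/Q × S = 45,200/4,144 × €380 = €4,144.79
Holding:  Q/2 × H = 4,144/2 × €2 = €4,144.00
Total = €4,144.79 + €4,144.00 = €8,288.79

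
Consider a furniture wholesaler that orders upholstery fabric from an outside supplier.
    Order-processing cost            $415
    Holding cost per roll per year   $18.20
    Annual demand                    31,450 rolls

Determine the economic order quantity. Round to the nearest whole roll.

1,198 rolls

Q* = √(2·D·S / H) = √(2·31,450·415 / 18.2) = √1,434,258.2 ≈ 1,197.61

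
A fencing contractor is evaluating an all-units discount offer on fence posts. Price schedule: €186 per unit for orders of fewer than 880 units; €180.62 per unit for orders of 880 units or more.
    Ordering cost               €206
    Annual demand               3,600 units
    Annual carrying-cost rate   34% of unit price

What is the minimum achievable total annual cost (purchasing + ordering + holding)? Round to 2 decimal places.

€678,095.48

H₁ = 34%×€186 = €63.2400;  H₂ = 34%×€180.62 = €61.4108
EOQ₁ = √(2×3,600×206/63.2400) = 153.15  (< 880, feasible at tier 1)
EOQ₂ = √(2×3,600×206/61.4108) = 155.41  (< 880 → use Q = 880 at tier-2 price)
TC(tier 1 (EOQ₁), Q≈153.1) = €679,284.91
TC(tier 2, Q≈880.0) = €678,095.48
Minimum at tier 2: €678,095.48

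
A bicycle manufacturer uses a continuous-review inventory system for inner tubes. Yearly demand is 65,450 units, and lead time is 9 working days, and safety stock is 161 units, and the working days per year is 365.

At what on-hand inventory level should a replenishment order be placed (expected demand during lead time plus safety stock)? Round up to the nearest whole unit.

1,775 units

Daily demand d = 65,450 / 365 = 179.315 units/day
Demand during lead time = 179.315 × 9 = 1,613.84
Reorder point = 1,613.84 + 161 = 1,774.84 → round up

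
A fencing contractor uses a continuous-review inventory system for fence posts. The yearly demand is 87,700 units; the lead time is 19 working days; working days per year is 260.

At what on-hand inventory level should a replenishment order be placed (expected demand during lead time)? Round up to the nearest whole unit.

Daily demand d = 87,700 / 260 = 337.308 units/day
Demand during lead time = 337.308 × 19 = 6,408.85
Reorder point = 6,408.85 → round up

6,409 units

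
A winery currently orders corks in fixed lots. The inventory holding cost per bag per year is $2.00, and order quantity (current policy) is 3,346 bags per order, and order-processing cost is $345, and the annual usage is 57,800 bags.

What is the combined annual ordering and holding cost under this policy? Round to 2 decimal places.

Orders/yr = 57,800/3,346 = 17.274; ordering cost = 17.274 × $345 = $5,959.65
Average inventory = 3,346/2 = 1673; holding cost = 1673 × $2 = $3,346.00
Total = $5,959.65 + $3,346.00 = $9,305.65

$9,305.65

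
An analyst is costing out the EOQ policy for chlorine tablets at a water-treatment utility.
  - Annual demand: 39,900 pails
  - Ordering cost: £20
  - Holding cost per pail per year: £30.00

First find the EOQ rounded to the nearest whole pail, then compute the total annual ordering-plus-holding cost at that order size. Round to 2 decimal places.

Optimal lot size Q* = (2 × 39,900 × £20 / £30)^½ ≈ 230.65 → Q = 231 pails
Orders/yr = 39,900/231 = 172.727; ordering cost = 172.727 × £20 = £3,454.55
Average inventory = 231/2 = 115.5; holding cost = 115.5 × £30 = £3,465.00
Total = £3,454.55 + £3,465.00 = £6,919.55

£6,919.55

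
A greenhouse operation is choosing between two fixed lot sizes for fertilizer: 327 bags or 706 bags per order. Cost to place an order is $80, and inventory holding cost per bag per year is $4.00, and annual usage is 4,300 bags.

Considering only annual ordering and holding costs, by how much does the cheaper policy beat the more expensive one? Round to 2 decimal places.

For each Q, cost = (D/Q)·S + (Q/2)·H.
TC(327) = (4,300/327)×80 + (327/2)×4 = $1,705.99
TC(706) = (4,300/706)×80 + (706/2)×4 = $1,899.25
|ΔTC| = |$1,705.99 − $1,899.25| = $193.26

$193.26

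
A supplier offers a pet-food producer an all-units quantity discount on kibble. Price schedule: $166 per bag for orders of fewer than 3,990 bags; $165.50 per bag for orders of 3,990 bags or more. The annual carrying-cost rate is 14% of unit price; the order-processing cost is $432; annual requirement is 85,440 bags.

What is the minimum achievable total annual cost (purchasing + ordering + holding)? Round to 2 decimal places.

H₁ = 14%×$166 = $23.2400;  H₂ = 14%×$165.50 = $23.1700
EOQ₁ = √(2×85,440×432/23.2400) = 1,782.25  (< 3,990, feasible at tier 1)
EOQ₂ = √(2×85,440×432/23.1700) = 1,784.94  (< 3,990 → use Q = 3,990 at tier-2 price)
TC(tier 1 (EOQ₁), Q≈1,782.3) = $14,224,459.57
TC(tier 2, Q≈3,990.0) = $14,195,794.80
Minimum at tier 2: $14,195,794.80

$14,195,794.80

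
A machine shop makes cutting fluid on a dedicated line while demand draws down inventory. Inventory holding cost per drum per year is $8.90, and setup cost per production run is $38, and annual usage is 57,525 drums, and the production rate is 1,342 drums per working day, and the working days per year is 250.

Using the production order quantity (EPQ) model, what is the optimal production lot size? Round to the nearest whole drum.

d = 57,525/250 = 230.1000 drums/day;  effective holding cost H(1 − d/p) = 8.9·(1 − 230.1000/1342) = 7.37400
Q* = √(2DS / H_eff) = √(2·57,525·38 / 7.37400) ≈ 769.99

770 drums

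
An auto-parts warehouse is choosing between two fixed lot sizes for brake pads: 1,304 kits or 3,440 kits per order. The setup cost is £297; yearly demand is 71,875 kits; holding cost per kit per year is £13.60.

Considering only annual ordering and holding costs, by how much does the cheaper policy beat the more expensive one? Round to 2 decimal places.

Annual cost at Q: ordering D·S/Q plus holding Q·H/2.
TC(1,304) = (71,875/1,304)×297 + (1,304/2)×13.6 = £25,237.50
TC(3,440) = (71,875/3,440)×297 + (3,440/2)×13.6 = £29,597.49
|ΔTC| = |£25,237.50 − £29,597.49| = £4,359.98

£4,359.98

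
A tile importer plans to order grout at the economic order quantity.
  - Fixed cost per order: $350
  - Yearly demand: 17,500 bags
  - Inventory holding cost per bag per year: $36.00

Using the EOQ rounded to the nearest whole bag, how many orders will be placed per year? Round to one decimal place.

30.0 orders per year

Optimal lot size Q* = (2 × 17,500 × $350 / $36)^½ ≈ 583.33 → Q = 583
N = D/Q = 17,500/583 ≈ 30.017 orders/yr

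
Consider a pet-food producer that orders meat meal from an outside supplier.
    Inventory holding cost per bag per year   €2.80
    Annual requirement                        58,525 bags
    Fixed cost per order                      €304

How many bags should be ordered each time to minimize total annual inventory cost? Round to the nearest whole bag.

Q* = √(2·D·S / H) = √(2·58,525·304 / 2.8) = √12,708,285.7 ≈ 3,564.87

3,565 bags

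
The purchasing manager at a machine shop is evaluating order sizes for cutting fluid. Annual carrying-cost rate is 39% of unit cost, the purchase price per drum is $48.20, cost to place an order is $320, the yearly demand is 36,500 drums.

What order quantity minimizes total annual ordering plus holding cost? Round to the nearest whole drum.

H = i·C = 0.39 × $48.2 = $18.7980 per drum-year
EOQ = √(2DS/H) = √(2 × 36,500 × 320 / 18.798)
    = √(1,242,685.39) ≈ 1,114.76

1,115 drums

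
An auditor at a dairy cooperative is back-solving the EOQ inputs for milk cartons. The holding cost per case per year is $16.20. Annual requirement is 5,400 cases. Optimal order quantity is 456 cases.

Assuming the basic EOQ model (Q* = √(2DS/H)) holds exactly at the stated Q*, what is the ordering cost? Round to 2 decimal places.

From Q* = √(2DS/H) ⇒ Q*² = 2DS/H.
S = Q²H / (2D) = 456² × 16.2 / (2 × 5,400) = 311.9040

$311.90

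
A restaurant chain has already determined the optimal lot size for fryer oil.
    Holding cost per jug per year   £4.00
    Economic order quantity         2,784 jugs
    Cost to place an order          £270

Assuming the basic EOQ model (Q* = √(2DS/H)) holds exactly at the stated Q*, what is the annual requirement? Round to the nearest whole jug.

57,412 jugs per year

From Q* = √(2DS/H) ⇒ Q*² = 2DS/H.
D = Q²H / (2S) = 2,784² × 4 / (2 × 270) = 57,412.27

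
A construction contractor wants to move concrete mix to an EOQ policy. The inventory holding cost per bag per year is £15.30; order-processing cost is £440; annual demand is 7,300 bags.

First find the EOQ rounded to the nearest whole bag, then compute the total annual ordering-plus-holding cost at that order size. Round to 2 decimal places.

Optimal lot size Q* = (2 × 7,300 × £440 / £15.3)^½ ≈ 647.97 → Q = 648 bags
Ordering: D/Q × S = 7,300/648 × £440 = £4,956.79
Holding:  Q/2 × H = 648/2 × £15.3 = £4,957.20
Total = £4,956.79 + £4,957.20 = £9,913.99

£9,913.99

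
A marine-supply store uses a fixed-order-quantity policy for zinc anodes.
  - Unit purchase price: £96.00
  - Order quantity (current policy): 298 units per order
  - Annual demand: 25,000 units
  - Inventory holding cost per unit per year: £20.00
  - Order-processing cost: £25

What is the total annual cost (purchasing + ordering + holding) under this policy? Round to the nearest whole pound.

£2,405,077

Annual ordering cost = (D/Q)·S = (25,000/298) × 25 = £2,097.32
Annual holding cost  = (Q/2)·H = (298/2) × 20 = £2,980.00
Purchase cost = D·C = 25,000 × 96 = £2,400,000.00
Total = £2,097.32 + £2,980.00 + £2,400,000.00 = £2,405,077.32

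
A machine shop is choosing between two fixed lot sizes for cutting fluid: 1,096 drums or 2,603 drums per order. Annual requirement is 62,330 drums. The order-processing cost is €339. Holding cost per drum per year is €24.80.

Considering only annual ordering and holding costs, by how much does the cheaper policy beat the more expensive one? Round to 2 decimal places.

Annual cost at Q: ordering D·S/Q plus holding Q·H/2.
TC(1,096) = (62,330/1,096)×339 + (1,096/2)×24.8 = €32,869.48
TC(2,603) = (62,330/2,603)×339 + (2,603/2)×24.8 = €40,394.71
Cheaper: Q = 1,096.  Difference = €7,525.23

€7,525.23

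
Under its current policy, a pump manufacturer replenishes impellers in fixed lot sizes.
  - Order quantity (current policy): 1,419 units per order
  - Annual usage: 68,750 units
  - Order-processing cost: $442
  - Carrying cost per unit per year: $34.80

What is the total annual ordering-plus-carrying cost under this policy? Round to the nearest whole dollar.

$46,105

Orders/yr = 68,750/1,419 = 48.450; ordering cost = 48.450 × $442 = $21,414.73
Average inventory = 1,419/2 = 709.5; holding cost = 709.5 × $34.8 = $24,690.60
Total = $21,414.73 + $24,690.60 = $46,105.33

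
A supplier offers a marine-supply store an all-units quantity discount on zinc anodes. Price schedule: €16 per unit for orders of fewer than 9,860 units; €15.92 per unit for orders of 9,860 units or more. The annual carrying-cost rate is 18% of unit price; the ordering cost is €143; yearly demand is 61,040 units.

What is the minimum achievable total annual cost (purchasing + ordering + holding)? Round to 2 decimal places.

H₁ = 18%×€16 = €2.8800;  H₂ = 18%×€15.92 = €2.8656
EOQ₁ = √(2×61,040×143/2.8800) = 2,462.03  (< 9,860, feasible at tier 1)
EOQ₂ = √(2×61,040×143/2.8656) = 2,468.21  (< 9,860 → use Q = 9,860 at tier-2 price)
TC(tier 1 (EOQ₁), Q≈2,462.0) = €983,730.66
TC(tier 2, Q≈9,860.0) = €986,769.47
Minimum at tier 1 (EOQ₁): €983,730.66

€983,730.66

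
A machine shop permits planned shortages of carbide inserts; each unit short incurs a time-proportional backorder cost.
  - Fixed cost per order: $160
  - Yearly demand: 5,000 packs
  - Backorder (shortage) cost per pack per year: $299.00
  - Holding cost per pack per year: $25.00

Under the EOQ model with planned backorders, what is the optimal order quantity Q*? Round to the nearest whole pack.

263 packs

Basic EOQ = √(2·5,000·160/25) = 252.982
Backorder adjustment √((H+b)/b) = √((25+299)/299) = 1.0410
Q* = 252.982 × 1.0410 ≈ 263.35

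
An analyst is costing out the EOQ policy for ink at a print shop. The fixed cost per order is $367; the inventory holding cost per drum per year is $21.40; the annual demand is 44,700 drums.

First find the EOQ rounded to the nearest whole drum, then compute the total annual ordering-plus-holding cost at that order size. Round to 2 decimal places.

Optimal lot size Q* = (2 × 44,700 × $367 / $21.4)^½ ≈ 1,238.21 → Q = 1,238 drums
Ordering: D/Q × S = 44,700/1,238 × $367 = $13,251.13
Holding:  Q/2 × H = 1,238/2 × $21.4 = $13,246.60
Total = $13,251.13 + $13,246.60 = $26,497.73

$26,497.73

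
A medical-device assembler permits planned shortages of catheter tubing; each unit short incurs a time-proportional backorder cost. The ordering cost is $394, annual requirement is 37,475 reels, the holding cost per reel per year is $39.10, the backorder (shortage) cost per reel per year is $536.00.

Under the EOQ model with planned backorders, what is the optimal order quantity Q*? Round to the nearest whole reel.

Q* = √(2DS/H) · √((H + b)/b)
   = √(2 × 37,475 × 394 / 39.1) · √((39.1 + 536) / 536)
   = 869.052 × 1.0358 ≈ 900.19

900 reels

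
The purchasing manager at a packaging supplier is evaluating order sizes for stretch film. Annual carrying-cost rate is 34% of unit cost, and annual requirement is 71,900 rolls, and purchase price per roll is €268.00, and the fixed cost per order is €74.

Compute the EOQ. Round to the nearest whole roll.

342 rolls

Holding cost per roll per year: H = 34% × €268 = €91.1200
Q* = √(2·D·S / H) = √(2·71,900·74 / 91.12) = √116,782.3 ≈ 341.73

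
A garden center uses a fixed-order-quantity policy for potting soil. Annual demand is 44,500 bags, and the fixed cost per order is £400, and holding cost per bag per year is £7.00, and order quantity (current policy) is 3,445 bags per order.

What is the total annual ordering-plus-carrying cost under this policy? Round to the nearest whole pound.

Annual ordering cost = (D/Q)·S = (44,500/3,445) × 400 = £5,166.91
Annual holding cost  = (Q/2)·H = (3,445/2) × 7 = £12,057.50
Total = £5,166.91 + £12,057.50 = £17,224.41

£17,224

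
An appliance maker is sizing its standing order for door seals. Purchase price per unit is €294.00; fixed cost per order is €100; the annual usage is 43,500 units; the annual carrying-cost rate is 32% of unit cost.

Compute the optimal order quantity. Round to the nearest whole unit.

304 units

H = i·C = 0.32 × €294 = €94.0800 per unit-year
Q* = √(2·D·S / H) = √(2·43,500·100 / 94.08) = √92,474.5 ≈ 304.10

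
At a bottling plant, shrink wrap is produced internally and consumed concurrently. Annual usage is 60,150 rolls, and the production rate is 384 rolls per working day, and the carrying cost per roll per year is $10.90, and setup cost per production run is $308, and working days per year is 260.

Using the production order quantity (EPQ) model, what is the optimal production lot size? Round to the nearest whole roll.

Daily demand d = 60,150/260 = 231.346; p = 384; 1 − d/p = 0.39754
EPQ = √(2DS / (H(1 − d/p)))
    = √(2 × 60,150 × 308 / (10.9 × 0.39754)) ≈ 2,924.20

2,924 rolls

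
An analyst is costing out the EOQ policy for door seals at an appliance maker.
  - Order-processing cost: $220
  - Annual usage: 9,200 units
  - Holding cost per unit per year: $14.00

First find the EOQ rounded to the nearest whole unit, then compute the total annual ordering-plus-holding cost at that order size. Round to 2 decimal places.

$7,528.08

Optimal lot size Q* = (2 × 9,200 × $220 / $14)^½ ≈ 537.72 → Q = 538 units
Orders/yr = 9,200/538 = 17.100; ordering cost = 17.100 × $220 = $3,762.08
Average inventory = 538/2 = 269; holding cost = 269 × $14 = $3,766.00
Total = $3,762.08 + $3,766.00 = $7,528.08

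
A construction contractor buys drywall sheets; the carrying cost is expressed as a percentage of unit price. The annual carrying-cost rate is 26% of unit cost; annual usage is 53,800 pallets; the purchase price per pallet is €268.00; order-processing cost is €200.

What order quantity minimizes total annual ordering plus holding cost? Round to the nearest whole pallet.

556 pallets

Carrying cost H = €268 × 26% = €69.6800/pallet/yr
Q* = √(2·D·S / H) = √(2·53,800·200 / 69.68) = √308,840.4 ≈ 555.73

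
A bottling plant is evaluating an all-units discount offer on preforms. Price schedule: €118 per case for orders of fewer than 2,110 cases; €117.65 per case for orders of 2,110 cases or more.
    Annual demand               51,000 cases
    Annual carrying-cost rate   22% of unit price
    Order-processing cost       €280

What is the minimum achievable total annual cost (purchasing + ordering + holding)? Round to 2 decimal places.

€6,034,224.34

H₁ = 22%×€118 = €25.9600;  H₂ = 22%×€117.65 = €25.8830
EOQ₁ = √(2×51,000×280/25.9600) = 1,048.88  (< 2,110, feasible at tier 1)
EOQ₂ = √(2×51,000×280/25.8830) = 1,050.44  (< 2,110 → use Q = 2,110 at tier-2 price)
TC(tier 1 (EOQ₁), Q≈1,048.9) = €6,045,228.98
TC(tier 2, Q≈2,110.0) = €6,034,224.34
Minimum at tier 2: €6,034,224.34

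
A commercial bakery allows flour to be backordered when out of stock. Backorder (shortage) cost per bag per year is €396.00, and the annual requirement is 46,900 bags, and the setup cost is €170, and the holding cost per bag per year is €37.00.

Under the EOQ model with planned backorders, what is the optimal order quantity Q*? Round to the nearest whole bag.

686 bags

Basic EOQ = √(2·46,900·170/37) = 656.485
Backorder adjustment √((H+b)/b) = √((37+396)/396) = 1.0457
Q* = 656.485 × 1.0457 ≈ 686.47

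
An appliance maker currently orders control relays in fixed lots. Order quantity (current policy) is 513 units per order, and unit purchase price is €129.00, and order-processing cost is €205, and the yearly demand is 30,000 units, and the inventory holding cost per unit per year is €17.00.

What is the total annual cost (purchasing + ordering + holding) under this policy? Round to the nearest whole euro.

Orders/yr = 30,000/513 = 58.480; ordering cost = 58.480 × €205 = €11,988.30
Average inventory = 513/2 = 256.5; holding cost = 256.5 × €17 = €4,360.50
Purchase cost = D·C = 30,000 × 129 = €3,870,000.00
Total = €11,988.30 + €4,360.50 + €3,870,000.00 = €3,886,348.80

€3,886,349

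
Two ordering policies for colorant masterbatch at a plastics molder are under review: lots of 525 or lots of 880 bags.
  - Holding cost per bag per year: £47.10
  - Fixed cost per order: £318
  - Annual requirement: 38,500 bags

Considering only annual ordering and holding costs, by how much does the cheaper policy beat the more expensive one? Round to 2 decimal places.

TC(Q) = (D/Q)S + (Q/2)H
TC(525) = (38,500/525)×318 + (525/2)×47.1 = £35,683.75
TC(880) = (38,500/880)×318 + (880/2)×47.1 = £34,636.50
Lots of 880 are cheaper by £1,047.25.

£1,047.25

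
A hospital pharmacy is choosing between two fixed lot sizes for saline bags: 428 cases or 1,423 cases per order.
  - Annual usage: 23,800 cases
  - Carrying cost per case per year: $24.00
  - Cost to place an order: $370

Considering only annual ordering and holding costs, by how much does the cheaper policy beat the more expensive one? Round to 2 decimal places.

$2,446.43

TC(Q) = (D/Q)S + (Q/2)H
TC(428) = (23,800/428)×370 + (428/2)×24 = $25,710.77
TC(1,423) = (23,800/1,423)×370 + (1,423/2)×24 = $23,264.33
Lots of 1,423 are cheaper by $2,446.43.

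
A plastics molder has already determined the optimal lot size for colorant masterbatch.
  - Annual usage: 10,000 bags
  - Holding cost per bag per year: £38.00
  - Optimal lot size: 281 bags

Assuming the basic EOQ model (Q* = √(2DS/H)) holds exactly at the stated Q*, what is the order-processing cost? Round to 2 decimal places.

£150.03

From Q* = √(2DS/H) ⇒ Q*² = 2DS/H.
S = Q²H / (2D) = 281² × 38 / (2 × 10,000) = 150.0259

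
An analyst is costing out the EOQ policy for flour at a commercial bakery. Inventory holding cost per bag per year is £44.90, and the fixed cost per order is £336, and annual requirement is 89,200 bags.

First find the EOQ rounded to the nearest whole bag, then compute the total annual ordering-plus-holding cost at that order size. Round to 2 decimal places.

EOQ = √(2DS/H) = √(2 × 89,200 × 336 / 44.9)
    = √(1,335,020.04) ≈ 1,155.43 → Q = 1,155 bags
Ordering: D/Q × S = 89,200/1,155 × £336 = £25,949.09
Holding:  Q/2 × H = 1,155/2 × £44.9 = £25,929.75
Total = £25,949.09 + £25,929.75 = £51,878.84

£51,878.84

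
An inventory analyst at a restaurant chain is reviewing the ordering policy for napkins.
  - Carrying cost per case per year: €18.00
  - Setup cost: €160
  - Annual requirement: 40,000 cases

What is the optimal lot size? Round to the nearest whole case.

843 cases

Q* = √(2·D·S / H) = √(2·40,000·160 / 18) = √711,111.1 ≈ 843.27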